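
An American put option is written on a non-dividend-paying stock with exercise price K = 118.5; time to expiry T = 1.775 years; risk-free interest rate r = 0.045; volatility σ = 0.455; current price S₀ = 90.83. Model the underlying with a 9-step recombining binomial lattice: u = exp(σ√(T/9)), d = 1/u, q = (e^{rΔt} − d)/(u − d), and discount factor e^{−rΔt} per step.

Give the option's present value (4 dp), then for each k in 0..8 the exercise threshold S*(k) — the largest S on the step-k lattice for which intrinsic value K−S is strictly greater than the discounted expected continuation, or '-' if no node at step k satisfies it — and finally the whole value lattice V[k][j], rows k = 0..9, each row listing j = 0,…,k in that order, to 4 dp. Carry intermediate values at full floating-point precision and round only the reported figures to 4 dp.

Δt=0.19722, u=1.22393, d=0.81704, q=0.47156, disc=e^(-rΔt)=0.99116
k=9 terminal: V=max(K-S,0) → 103.7623 96.4229 85.4286 68.9592 44.2880 7.3308 0.0000 0.0000 0.0000 0.0000
k=8: j=0 S=18.0379 intr=100.4621 cont=99.4150 V=100.4621[EX]; j=1 S=27.0207 intr=91.4793 cont=90.4322 V=91.4793[EX]; j=2 S=40.4770 intr=78.0230 cont=76.9760 V=78.0230[EX]; j=3 S=60.6343 intr=57.8657 cont=56.8186 V=57.8657[EX]; j=4 S=90.8300 intr=27.6700 cont=26.6230 V=27.6700[EX]; j=5 S=136.0630 intr=0.0000 cont=3.8396 V=3.8396[hold]; j=6 S=203.8218 intr=0.0000 cont=0.0000 V=0.0000[hold]; j=7 S=305.3244 intr=0.0000 cont=0.0000 V=0.0000[hold]; j=8 S=457.3747 intr=0.0000 cont=0.0000 V=0.0000[hold]  S*(8)=90.8300
k=7: j=0 S=22.0771 intr=96.4229 cont=95.3759 V=96.4229[EX]; j=1 S=33.0714 intr=85.4286 cont=84.3816 V=85.4286[EX]; j=2 S=49.5408 intr=68.9592 cont=67.9121 V=68.9592[EX]; j=3 S=74.2120 intr=44.2880 cont=43.2410 V=44.2880[EX]; j=4 S=111.1692 intr=7.3308 cont=16.2872 V=16.2872[hold]; j=5 S=166.5311 intr=0.0000 cont=2.0111 V=2.0111[hold]; j=6 S=249.4630 intr=0.0000 cont=0.0000 V=0.0000[hold]; j=7 S=373.6946 intr=0.0000 cont=0.0000 V=0.0000[hold]  S*(7)=74.2120
k=6: j=0 S=27.0207 intr=91.4793 cont=90.4322 V=91.4793[EX]; j=1 S=40.4770 intr=78.0230 cont=76.9760 V=78.0230[EX]; j=2 S=60.6343 intr=57.8657 cont=56.8186 V=57.8657[EX]; j=3 S=90.8300 intr=27.6700 cont=30.8092 V=30.8092[hold]; j=4 S=136.0630 intr=0.0000 cont=9.4707 V=9.4707[hold]; j=5 S=203.8218 intr=0.0000 cont=1.0533 V=1.0533[hold]; j=6 S=305.3244 intr=0.0000 cont=0.0000 V=0.0000[hold]  S*(6)=60.6343
k=5: j=0 S=33.0714 intr=85.4286 cont=84.3816 V=85.4286[EX]; j=1 S=49.5408 intr=68.9592 cont=67.9121 V=68.9592[EX]; j=2 S=74.2120 intr=44.2880 cont=44.7083 V=44.7083[hold]; j=3 S=111.1692 intr=7.3308 cont=20.5634 V=20.5634[hold]; j=4 S=166.5311 intr=0.0000 cont=5.4527 V=5.4527[hold]; j=5 S=249.4630 intr=0.0000 cont=0.5517 V=0.5517[hold]  S*(5)=49.5408
k=4: j=0 S=40.4770 intr=78.0230 cont=76.9760 V=78.0230[EX]; j=1 S=60.6343 intr=57.8657 cont=57.0150 V=57.8657[EX]; j=2 S=90.8300 intr=27.6700 cont=33.0280 V=33.0280[hold]; j=3 S=136.0630 intr=0.0000 cont=13.3190 V=13.3190[hold]; j=4 S=203.8218 intr=0.0000 cont=3.1138 V=3.1138[hold]  S*(4)=60.6343
k=3: j=0 S=49.5408 intr=68.9592 cont=67.9121 V=68.9592[EX]; j=1 S=74.2120 intr=44.2880 cont=45.7453 V=45.7453[hold]; j=2 S=111.1692 intr=7.3308 cont=23.5242 V=23.5242[hold]; j=3 S=166.5311 intr=0.0000 cont=8.4315 V=8.4315[hold]  S*(3)=49.5408
k=2: j=0 S=60.6343 intr=57.8657 cont=57.4998 V=57.8657[EX]; j=1 S=90.8300 intr=27.6700 cont=34.9550 V=34.9550[hold]; j=2 S=136.0630 intr=0.0000 cont=16.2620 V=16.2620[hold]  S*(2)=60.6343
k=1: j=0 S=74.2120 intr=44.2880 cont=46.6460 V=46.6460[hold]; j=1 S=111.1692 intr=7.3308 cont=25.9091 V=25.9091[hold]  S*(1)=-
k=0: j=0 S=90.8300 intr=27.6700 cont=36.5415 V=36.5415[hold]  S*(0)=-

price = 36.5415
boundary = - - 60.6343 49.5408 60.6343 49.5408 60.6343 74.2120 90.8300
tree:
36.5415
46.6460 25.9091
57.8657 34.9550 16.2620
68.9592 45.7453 23.5242 8.4315
78.0230 57.8657 33.0280 13.3190 3.1138
85.4286 68.9592 44.7083 20.5634 5.4527 0.5517
91.4793 78.0230 57.8657 30.8092 9.4707 1.0533 0.0000
96.4229 85.4286 68.9592 44.2880 16.2872 2.0111 0.0000 0.0000
100.4621 91.4793 78.0230 57.8657 27.6700 3.8396 0.0000 0.0000 0.0000
103.7623 96.4229 85.4286 68.9592 44.2880 7.3308 0.0000 0.0000 0.0000 0.0000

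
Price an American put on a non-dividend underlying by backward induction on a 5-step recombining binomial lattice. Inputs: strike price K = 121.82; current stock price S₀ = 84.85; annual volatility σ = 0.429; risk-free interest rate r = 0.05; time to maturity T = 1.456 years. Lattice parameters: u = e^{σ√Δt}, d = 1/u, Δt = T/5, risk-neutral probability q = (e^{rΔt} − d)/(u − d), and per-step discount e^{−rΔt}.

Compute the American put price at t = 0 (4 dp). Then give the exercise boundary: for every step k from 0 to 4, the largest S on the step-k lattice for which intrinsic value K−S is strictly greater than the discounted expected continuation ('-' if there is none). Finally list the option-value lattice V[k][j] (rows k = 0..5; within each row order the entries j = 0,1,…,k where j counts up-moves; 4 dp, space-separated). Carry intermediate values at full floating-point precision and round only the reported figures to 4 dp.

Δt=0.29120, u=1.26049, d=0.79334, q=0.47378, disc=e^(-rΔt)=0.98555
k=5 terminal: V=max(K-S,0) → 95.1543 79.4525 54.5049 14.8674 0.0000 0.0000
k=4: j=0 S=33.6119 intr=88.2081 cont=86.4472 V=88.2081[EX]; j=1 S=53.4039 intr=68.4161 cont=66.6553 V=68.4161[EX]; j=2 S=84.8500 intr=36.9700 cont=35.2092 V=36.9700[EX]; j=3 S=134.8128 intr=0.0000 cont=7.7105 V=7.7105[hold]; j=4 S=214.1955 intr=0.0000 cont=0.0000 V=0.0000[hold]  S*(4)=84.8500
k=3: j=0 S=42.3675 intr=79.4525 cont=77.6916 V=79.4525[EX]; j=1 S=67.3151 intr=54.5049 cont=52.7441 V=54.5049[EX]; j=2 S=106.9526 intr=14.8674 cont=22.7735 V=22.7735[hold]; j=3 S=169.9303 intr=0.0000 cont=3.9988 V=3.9988[hold]  S*(3)=67.3151
k=2: j=0 S=53.4039 intr=68.4161 cont=66.6553 V=68.4161[EX]; j=1 S=84.8500 intr=36.9700 cont=38.9007 V=38.9007[hold]; j=2 S=134.8128 intr=0.0000 cont=13.6778 V=13.6778[hold]  S*(2)=53.4039
k=1: j=0 S=67.3151 intr=54.5049 cont=53.6456 V=54.5049[EX]; j=1 S=106.9526 intr=14.8674 cont=26.5611 V=26.5611[hold]  S*(1)=67.3151
k=0: j=0 S=84.8500 intr=36.9700 cont=40.6693 V=40.6693[hold]  S*(0)=-

price = 40.6693
boundary = - 67.3151 53.4039 67.3151 84.8500
tree:
40.6693
54.5049 26.5611
68.4161 38.9007 13.6778
79.4525 54.5049 22.7735 3.9988
88.2081 68.4161 36.9700 7.7105 0.0000
95.1543 79.4525 54.5049 14.8674 0.0000 0.0000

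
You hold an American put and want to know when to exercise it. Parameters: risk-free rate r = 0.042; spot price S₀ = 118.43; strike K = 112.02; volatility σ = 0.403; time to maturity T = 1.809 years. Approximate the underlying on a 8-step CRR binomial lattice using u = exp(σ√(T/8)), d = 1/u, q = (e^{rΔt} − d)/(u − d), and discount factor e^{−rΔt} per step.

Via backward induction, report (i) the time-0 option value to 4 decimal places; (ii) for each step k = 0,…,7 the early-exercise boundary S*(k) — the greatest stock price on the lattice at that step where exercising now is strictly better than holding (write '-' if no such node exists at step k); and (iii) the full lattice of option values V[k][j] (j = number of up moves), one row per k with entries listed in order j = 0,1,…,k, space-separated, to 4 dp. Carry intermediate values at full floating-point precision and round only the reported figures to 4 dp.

Δt=0.22612  u=1.21123  d=0.82561  q=0.47698  discount=0.99055
step 8 (expiry): payoffs max(K−S,0) = 86.4550 74.5140 56.9957 31.2950 0.0000 0.0000 0.0000 0.0000 0.0000
step 7: (k=7,j=0): S=30.9652, (K−S)⁺=81.0548, hold=79.9960 ⇒ V=81.0548 exercise | (k=7,j=1): S=45.4284, (K−S)⁺=66.5916, hold=65.5328 ⇒ V=66.5916 exercise | (k=7,j=2): S=66.6471, (K−S)⁺=45.3729, hold=44.3141 ⇒ V=45.3729 exercise | (k=7,j=3): S=97.7766, (K−S)⁺=14.2434, hold=16.2131 ⇒ V=16.2131 continue | (k=7,j=4): S=143.4461, (K−S)⁺=0.0000, hold=0.0000 ⇒ V=0.0000 continue | (k=7,j=5): S=210.4468, (K−S)⁺=0.0000, hold=0.0000 ⇒ V=0.0000 continue | (k=7,j=6): S=308.7423, (K−S)⁺=0.0000, hold=0.0000 ⇒ V=0.0000 continue | (k=7,j=7): S=452.9497, (K−S)⁺=0.0000, hold=0.0000 ⇒ V=0.0000 continue  boundary S*=66.6471
step 6: (k=6,j=0): S=37.5060, (K−S)⁺=74.5140, hold=73.4552 ⇒ V=74.5140 exercise | (k=6,j=1): S=55.0243, (K−S)⁺=56.9957, hold=55.9369 ⇒ V=56.9957 exercise | (k=6,j=2): S=80.7250, (K−S)⁺=31.2950, hold=31.1668 ⇒ V=31.2950 exercise | (k=6,j=3): S=118.4300, (K−S)⁺=0.0000, hold=8.3996 ⇒ V=8.3996 continue | (k=6,j=4): S=173.7463, (K−S)⁺=0.0000, hold=0.0000 ⇒ V=0.0000 continue | (k=6,j=5): S=254.8997, (K−S)⁺=0.0000, hold=0.0000 ⇒ V=0.0000 continue | (k=6,j=6): S=373.9582, (K−S)⁺=0.0000, hold=0.0000 ⇒ V=0.0000 continue  boundary S*=80.7250
step 5: (k=5,j=0): S=45.4284, (K−S)⁺=66.5916, hold=65.5328 ⇒ V=66.5916 exercise | (k=5,j=1): S=66.6471, (K−S)⁺=45.3729, hold=44.3141 ⇒ V=45.3729 exercise | (k=5,j=2): S=97.7766, (K−S)⁺=14.2434, hold=20.1817 ⇒ V=20.1817 continue | (k=5,j=3): S=143.4461, (K−S)⁺=0.0000, hold=4.3516 ⇒ V=4.3516 continue | (k=5,j=4): S=210.4468, (K−S)⁺=0.0000, hold=0.0000 ⇒ V=0.0000 continue | (k=5,j=5): S=308.7423, (K−S)⁺=0.0000, hold=0.0000 ⇒ V=0.0000 continue  boundary S*=66.6471
step 4: (k=4,j=0): S=55.0243, (K−S)⁺=56.9957, hold=55.9369 ⇒ V=56.9957 exercise | (k=4,j=1): S=80.7250, (K−S)⁺=31.2950, hold=33.0419 ⇒ V=33.0419 continue | (k=4,j=2): S=118.4300, (K−S)⁺=0.0000, hold=12.5116 ⇒ V=12.5116 continue | (k=4,j=3): S=173.7463, (K−S)⁺=0.0000, hold=2.2545 ⇒ V=2.2545 continue | (k=4,j=4): S=254.8997, (K−S)⁺=0.0000, hold=0.0000 ⇒ V=0.0000 continue  boundary S*=55.0243
step 3: (k=3,j=0): S=66.6471, (K−S)⁺=45.3729, hold=45.1394 ⇒ V=45.3729 exercise | (k=3,j=1): S=97.7766, (K−S)⁺=14.2434, hold=23.0296 ⇒ V=23.0296 continue | (k=3,j=2): S=143.4461, (K−S)⁺=0.0000, hold=7.5471 ⇒ V=7.5471 continue | (k=3,j=3): S=210.4468, (K−S)⁺=0.0000, hold=1.1680 ⇒ V=1.1680 continue  boundary S*=66.6471
step 2: (k=2,j=0): S=80.7250, (K−S)⁺=31.2950, hold=34.3874 ⇒ V=34.3874 continue | (k=2,j=1): S=118.4300, (K−S)⁺=0.0000, hold=15.4968 ⇒ V=15.4968 continue | (k=2,j=2): S=173.7463, (K−S)⁺=0.0000, hold=4.4618 ⇒ V=4.4618 continue  boundary S*=-
step 1: (k=1,j=0): S=97.7766, (K−S)⁺=14.2434, hold=25.1371 ⇒ V=25.1371 continue | (k=1,j=1): S=143.4461, (K−S)⁺=0.0000, hold=10.1366 ⇒ V=10.1366 continue  boundary S*=-
step 0: (k=0,j=0): S=118.4300, (K−S)⁺=0.0000, hold=17.8121 ⇒ V=17.8121 continue  boundary S*=-

price = 17.8121
boundary = - - - 66.6471 55.0243 66.6471 80.7250 66.6471
tree:
17.8121
25.1371 10.1366
34.3874 15.4968 4.4618
45.3729 23.0296 7.5471 1.1680
56.9957 33.0419 12.5116 2.2545 0.0000
66.5916 45.3729 20.1817 4.3516 0.0000 0.0000
74.5140 56.9957 31.2950 8.3996 0.0000 0.0000 0.0000
81.0548 66.5916 45.3729 16.2131 0.0000 0.0000 0.0000 0.0000
86.4550 74.5140 56.9957 31.2950 0.0000 0.0000 0.0000 0.0000 0.0000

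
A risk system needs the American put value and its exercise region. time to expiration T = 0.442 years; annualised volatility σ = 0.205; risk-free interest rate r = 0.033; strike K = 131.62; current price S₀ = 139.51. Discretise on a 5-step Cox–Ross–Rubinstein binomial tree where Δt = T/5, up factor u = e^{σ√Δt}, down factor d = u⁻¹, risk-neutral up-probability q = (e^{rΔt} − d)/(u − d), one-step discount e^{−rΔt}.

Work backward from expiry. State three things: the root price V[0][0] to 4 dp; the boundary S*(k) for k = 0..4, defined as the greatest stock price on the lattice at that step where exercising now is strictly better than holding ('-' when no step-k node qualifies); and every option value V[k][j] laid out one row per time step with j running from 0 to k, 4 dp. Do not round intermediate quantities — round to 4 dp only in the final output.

price = 3.3306
boundary = - - - 116.1966 123.4992
tree:
3.3306
5.7443 1.0188
9.6182 2.0361 0.0422
15.4234 4.0673 0.0862 0.0000
22.2942 8.1208 0.1760 0.0000 0.0000
28.7587 15.4234 0.3593 0.0000 0.0000 0.0000

Δt=0.08840  u=1.06285  d=0.94087  q=0.50872  discount=0.99709
step 5 (expiry): payoffs max(K−S,0) = 28.7587 15.4234 0.3593 0.0000 0.0000 0.0000
step 4: (k=4,j=0): S=109.3258, (K−S)⁺=22.2942, hold=21.9108 ⇒ V=22.2942 exercise | (k=4,j=1): S=123.4992, (K−S)⁺=8.1208, hold=7.7374 ⇒ V=8.1208 exercise | (k=4,j=2): S=139.5100, (K−S)⁺=0.0000, hold=0.1760 ⇒ V=0.1760 continue | (k=4,j=3): S=157.5965, (K−S)⁺=0.0000, hold=0.0000 ⇒ V=0.0000 continue | (k=4,j=4): S=178.0278, (K−S)⁺=0.0000, hold=0.0000 ⇒ V=0.0000 continue  boundary S*=123.4992
step 3: (k=3,j=0): S=116.1966, (K−S)⁺=15.4234, hold=15.0400 ⇒ V=15.4234 exercise | (k=3,j=1): S=131.2607, (K−S)⁺=0.3593, hold=4.0673 ⇒ V=4.0673 continue | (k=3,j=2): S=148.2777, (K−S)⁺=0.0000, hold=0.0862 ⇒ V=0.0862 continue | (k=3,j=3): S=167.5009, (K−S)⁺=0.0000, hold=0.0000 ⇒ V=0.0000 continue  boundary S*=116.1966
step 2: (k=2,j=0): S=123.4992, (K−S)⁺=8.1208, hold=9.6182 ⇒ V=9.6182 continue | (k=2,j=1): S=139.5100, (K−S)⁺=0.0000, hold=2.0361 ⇒ V=2.0361 continue | (k=2,j=2): S=157.5965, (K−S)⁺=0.0000, hold=0.0422 ⇒ V=0.0422 continue  boundary S*=-
step 1: (k=1,j=0): S=131.2607, (K−S)⁺=0.3593, hold=5.7443 ⇒ V=5.7443 continue | (k=1,j=1): S=148.2777, (K−S)⁺=0.0000, hold=1.0188 ⇒ V=1.0188 continue  boundary S*=-
step 0: (k=0,j=0): S=139.5100, (K−S)⁺=0.0000, hold=3.3306 ⇒ V=3.3306 continue  boundary S*=-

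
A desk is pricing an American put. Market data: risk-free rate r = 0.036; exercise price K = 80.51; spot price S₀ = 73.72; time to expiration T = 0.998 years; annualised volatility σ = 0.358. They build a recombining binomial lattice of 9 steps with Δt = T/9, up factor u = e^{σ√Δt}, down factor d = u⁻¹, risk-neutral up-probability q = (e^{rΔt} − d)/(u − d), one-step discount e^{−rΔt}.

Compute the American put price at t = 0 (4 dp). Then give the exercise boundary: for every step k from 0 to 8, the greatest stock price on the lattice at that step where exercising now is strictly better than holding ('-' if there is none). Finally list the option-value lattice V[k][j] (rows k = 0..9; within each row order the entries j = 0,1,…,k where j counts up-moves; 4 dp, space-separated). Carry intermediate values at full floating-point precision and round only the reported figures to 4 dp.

price = 13.2079
boundary = - - - 51.5541 45.7604 51.5541 58.0814 51.5541 58.0814
tree:
13.2079
17.7068 8.5767
23.0222 12.2524 4.7747
28.9559 16.9600 7.3935 2.0550
34.7496 22.6308 11.1250 3.5231 0.5252
39.8923 28.9559 16.1532 5.9191 1.0278 0.0000
44.4570 34.7496 22.4286 9.6746 2.0113 0.0000 0.0000
48.5087 39.8923 28.9559 15.1969 3.9362 0.0000 0.0000 0.0000
52.1051 44.4570 34.7496 22.4286 7.7030 0.0000 0.0000 0.0000 0.0000
55.2973 48.5087 39.8923 28.9559 15.0748 0.0000 0.0000 0.0000 0.0000 0.0000

params: Δt=0.11089 u=1.12661 d=0.88762 q=0.48697 e^(-rΔt)=0.99602
t_9 payoffs: 55.2973 48.5087 39.8923 28.9559 15.0748 0.0000 0.0000 0.0000 0.0000 0.0000
t_8: node(8,0) S=28.4049 payoff=52.1051 vs cont=51.7843 → 52.1051 [stop]  node(8,1) S=36.0530 payoff=44.4570 vs cont=44.1362 → 44.4570 [stop]  node(8,2) S=45.7604 payoff=34.7496 vs cont=34.4289 → 34.7496 [stop]  node(8,3) S=58.0814 payoff=22.4286 vs cont=22.1078 → 22.4286 [stop]  node(8,4) S=73.7200 payoff=6.7900 vs cont=7.7030 → 7.7030 [wait]  node(8,5) S=93.5693 payoff=0.0000 vs cont=0.0000 → 0.0000 [wait]  node(8,6) S=118.7630 payoff=0.0000 vs cont=0.0000 → 0.0000 [wait]  node(8,7) S=150.7402 payoff=0.0000 vs cont=0.0000 → 0.0000 [wait]  node(8,8) S=191.3273 payoff=0.0000 vs cont=0.0000 → 0.0000 [wait]  ⇒ S*(8)=58.0814
t_7: node(7,0) S=32.0013 payoff=48.5087 vs cont=48.1879 → 48.5087 [stop]  node(7,1) S=40.6177 payoff=39.8923 vs cont=39.5715 → 39.8923 [stop]  node(7,2) S=51.5541 payoff=28.9559 vs cont=28.6351 → 28.9559 [stop]  node(7,3) S=65.4352 payoff=15.0748 vs cont=15.1969 → 15.1969 [wait]  node(7,4) S=83.0538 payoff=0.0000 vs cont=3.9362 → 3.9362 [wait]  node(7,5) S=105.4162 payoff=0.0000 vs cont=0.0000 → 0.0000 [wait]  node(7,6) S=133.7997 payoff=0.0000 vs cont=0.0000 → 0.0000 [wait]  node(7,7) S=169.8255 payoff=0.0000 vs cont=0.0000 → 0.0000 [wait]  ⇒ S*(7)=51.5541
t_6: node(6,0) S=36.0530 payoff=44.4570 vs cont=44.1362 → 44.4570 [stop]  node(6,1) S=45.7604 payoff=34.7496 vs cont=34.4289 → 34.7496 [stop]  node(6,2) S=58.0814 payoff=22.4286 vs cont=22.1670 → 22.4286 [stop]  node(6,3) S=73.7200 payoff=6.7900 vs cont=9.6746 → 9.6746 [wait]  node(6,4) S=93.5693 payoff=0.0000 vs cont=2.0113 → 2.0113 [wait]  node(6,5) S=118.7630 payoff=0.0000 vs cont=0.0000 → 0.0000 [wait]  node(6,6) S=150.7402 payoff=0.0000 vs cont=0.0000 → 0.0000 [wait]  ⇒ S*(6)=58.0814
t_5: node(5,0) S=40.6177 payoff=39.8923 vs cont=39.5715 → 39.8923 [stop]  node(5,1) S=51.5541 payoff=28.9559 vs cont=28.6351 → 28.9559 [stop]  node(5,2) S=65.4352 payoff=15.0748 vs cont=16.1532 → 16.1532 [wait]  node(5,3) S=83.0538 payoff=0.0000 vs cont=5.9191 → 5.9191 [wait]  node(5,4) S=105.4162 payoff=0.0000 vs cont=1.0278 → 1.0278 [wait]  node(5,5) S=133.7997 payoff=0.0000 vs cont=0.0000 → 0.0000 [wait]  ⇒ S*(5)=51.5541
t_4: node(4,0) S=45.7604 payoff=34.7496 vs cont=34.4289 → 34.7496 [stop]  node(4,1) S=58.0814 payoff=22.4286 vs cont=22.6308 → 22.6308 [wait]  node(4,2) S=73.7200 payoff=6.7900 vs cont=11.1250 → 11.1250 [wait]  node(4,3) S=93.5693 payoff=0.0000 vs cont=3.5231 → 3.5231 [wait]  node(4,4) S=118.7630 payoff=0.0000 vs cont=0.5252 → 0.5252 [wait]  ⇒ S*(4)=45.7604
t_3: node(3,0) S=51.5541 payoff=28.9559 vs cont=28.7332 → 28.9559 [stop]  node(3,1) S=65.4352 payoff=15.0748 vs cont=16.9600 → 16.9600 [wait]  node(3,2) S=83.0538 payoff=0.0000 vs cont=7.3935 → 7.3935 [wait]  node(3,3) S=105.4162 payoff=0.0000 vs cont=2.0550 → 2.0550 [wait]  ⇒ S*(3)=51.5541
t_2: node(2,0) S=58.0814 payoff=22.4286 vs cont=23.0222 → 23.0222 [wait]  node(2,1) S=73.7200 payoff=6.7900 vs cont=12.2524 → 12.2524 [wait]  node(2,2) S=93.5693 payoff=0.0000 vs cont=4.7747 → 4.7747 [wait]  ⇒ S*(2)=-
t_1: node(1,0) S=65.4352 payoff=15.0748 vs cont=17.7068 → 17.7068 [wait]  node(1,1) S=83.0538 payoff=0.0000 vs cont=8.5767 → 8.5767 [wait]  ⇒ S*(1)=-
t_0: node(0,0) S=73.7200 payoff=6.7900 vs cont=13.2079 → 13.2079 [wait]  ⇒ S*(0)=-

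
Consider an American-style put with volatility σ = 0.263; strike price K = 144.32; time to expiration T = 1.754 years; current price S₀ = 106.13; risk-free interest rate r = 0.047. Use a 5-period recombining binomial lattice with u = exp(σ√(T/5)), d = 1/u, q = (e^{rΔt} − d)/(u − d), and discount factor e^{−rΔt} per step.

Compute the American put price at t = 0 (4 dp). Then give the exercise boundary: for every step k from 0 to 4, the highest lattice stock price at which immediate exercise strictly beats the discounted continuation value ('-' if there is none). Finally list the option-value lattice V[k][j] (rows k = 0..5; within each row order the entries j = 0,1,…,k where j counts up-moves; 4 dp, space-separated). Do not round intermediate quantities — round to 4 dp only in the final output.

Δt=0.35080  u=1.16856  d=0.85576  q=0.51428  discount=0.98365
step 5 (expiry): payoffs max(K−S,0) = 95.6135 77.8100 53.4987 20.3009 0.0000 0.0000
step 4: (k=4,j=0): S=56.9163, (K−S)⁺=87.4037, hold=85.0437 ⇒ V=87.4037 exercise | (k=4,j=1): S=77.7208, (K−S)⁺=66.5992, hold=64.2392 ⇒ V=66.5992 exercise | (k=4,j=2): S=106.1300, (K−S)⁺=38.1900, hold=35.8300 ⇒ V=38.1900 exercise | (k=4,j=3): S=144.9235, (K−S)⁺=0.0000, hold=9.6993 ⇒ V=9.6993 continue | (k=4,j=4): S=197.8971, (K−S)⁺=0.0000, hold=0.0000 ⇒ V=0.0000 continue  boundary S*=106.1300
step 3: (k=3,j=0): S=66.5100, (K−S)⁺=77.8100, hold=75.4500 ⇒ V=77.8100 exercise | (k=3,j=1): S=90.8213, (K−S)⁺=53.4987, hold=51.1387 ⇒ V=53.4987 exercise | (k=3,j=2): S=124.0191, (K−S)⁺=20.3009, hold=23.1528 ⇒ V=23.1528 continue | (k=3,j=3): S=169.3515, (K−S)⁺=0.0000, hold=4.6341 ⇒ V=4.6341 continue  boundary S*=90.8213
step 2: (k=2,j=0): S=77.7208, (K−S)⁺=66.5992, hold=64.2392 ⇒ V=66.5992 exercise | (k=2,j=1): S=106.1300, (K−S)⁺=38.1900, hold=37.2727 ⇒ V=38.1900 exercise | (k=2,j=2): S=144.9235, (K−S)⁺=0.0000, hold=13.4061 ⇒ V=13.4061 continue  boundary S*=106.1300
step 1: (k=1,j=0): S=90.8213, (K−S)⁺=53.4987, hold=51.1387 ⇒ V=53.4987 exercise | (k=1,j=1): S=124.0191, (K−S)⁺=20.3009, hold=25.0280 ⇒ V=25.0280 continue  boundary S*=90.8213
step 0: (k=0,j=0): S=106.1300, (K−S)⁺=38.1900, hold=38.2213 ⇒ V=38.2213 continue  boundary S*=-

price = 38.2213
boundary = - 90.8213 106.1300 90.8213 106.1300
tree:
38.2213
53.4987 25.0280
66.5992 38.1900 13.4061
77.8100 53.4987 23.1528 4.6341
87.4037 66.5992 38.1900 9.6993 0.0000
95.6135 77.8100 53.4987 20.3009 0.0000 0.0000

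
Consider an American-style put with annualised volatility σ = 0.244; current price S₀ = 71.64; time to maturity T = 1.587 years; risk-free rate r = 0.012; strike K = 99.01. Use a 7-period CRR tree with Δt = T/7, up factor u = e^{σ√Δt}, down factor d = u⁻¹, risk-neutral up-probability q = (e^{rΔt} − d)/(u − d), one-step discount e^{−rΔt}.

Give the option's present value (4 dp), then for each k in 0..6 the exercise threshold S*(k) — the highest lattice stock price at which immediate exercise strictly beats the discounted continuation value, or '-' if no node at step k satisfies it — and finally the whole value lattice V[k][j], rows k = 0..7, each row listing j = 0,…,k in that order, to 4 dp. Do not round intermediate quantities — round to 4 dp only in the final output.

params: Δt=0.22671 u=1.12320 d=0.89032 q=0.48269 e^(-rΔt)=0.99728
t_7 payoffs: 67.2440 58.9349 48.4523 35.2278 18.5441 0.0000 0.0000 0.0000
t_6: node(6,0) S=35.6795 payoff=63.3305 vs cont=63.0615 → 63.3305 [stop]  node(6,1) S=45.0123 payoff=53.9977 vs cont=53.7287 → 53.9977 [stop]  node(6,2) S=56.7863 payoff=42.2237 vs cont=41.9547 → 42.2237 [stop]  node(6,3) S=71.6400 payoff=27.3700 vs cont=27.1010 → 27.3700 [stop]  node(6,4) S=90.3790 payoff=8.6310 vs cont=9.5671 → 9.5671 [wait]  node(6,5) S=114.0197 payoff=0.0000 vs cont=0.0000 → 0.0000 [wait]  node(6,6) S=143.8441 payoff=0.0000 vs cont=0.0000 → 0.0000 [wait]  ⇒ S*(6)=71.6400
t_5: node(5,0) S=40.0751 payoff=58.9349 vs cont=58.6659 → 58.9349 [stop]  node(5,1) S=50.5577 payoff=48.4523 vs cont=48.1833 → 48.4523 [stop]  node(5,2) S=63.7822 payoff=35.2278 vs cont=34.9588 → 35.2278 [stop]  node(5,3) S=80.4659 payoff=18.5441 vs cont=18.7258 → 18.7258 [wait]  node(5,4) S=101.5135 payoff=0.0000 vs cont=4.9357 → 4.9357 [wait]  node(5,5) S=128.0666 payoff=0.0000 vs cont=0.0000 → 0.0000 [wait]  ⇒ S*(5)=63.7822
t_4: node(4,0) S=45.0123 payoff=53.9977 vs cont=53.7287 → 53.9977 [stop]  node(4,1) S=56.7863 payoff=42.2237 vs cont=41.9547 → 42.2237 [stop]  node(4,2) S=71.6400 payoff=27.3700 vs cont=27.1884 → 27.3700 [stop]  node(4,3) S=90.3790 payoff=8.6310 vs cont=12.0367 → 12.0367 [wait]  node(4,4) S=114.0197 payoff=0.0000 vs cont=2.5464 → 2.5464 [wait]  ⇒ S*(4)=71.6400
t_3: node(3,0) S=50.5577 payoff=48.4523 vs cont=48.1833 → 48.4523 [stop]  node(3,1) S=63.7822 payoff=35.2278 vs cont=34.9588 → 35.2278 [stop]  node(3,2) S=80.4659 payoff=18.5441 vs cont=19.9146 → 19.9146 [wait]  node(3,3) S=101.5135 payoff=0.0000 vs cont=7.4356 → 7.4356 [wait]  ⇒ S*(3)=63.7822
t_2: node(2,0) S=56.7863 payoff=42.2237 vs cont=41.9547 → 42.2237 [stop]  node(2,1) S=71.6400 payoff=27.3700 vs cont=27.7607 → 27.7607 [wait]  node(2,2) S=90.3790 payoff=8.6310 vs cont=13.8534 → 13.8534 [wait]  ⇒ S*(2)=56.7863
t_1: node(1,0) S=63.7822 payoff=35.2278 vs cont=35.1469 → 35.2278 [stop]  node(1,1) S=80.4659 payoff=18.5441 vs cont=20.9907 → 20.9907 [wait]  ⇒ S*(1)=63.7822
t_0: node(0,0) S=71.6400 payoff=27.3700 vs cont=28.2787 → 28.2787 [wait]  ⇒ S*(0)=-

price = 28.2787
boundary = - 63.7822 56.7863 63.7822 71.6400 63.7822 71.6400
tree:
28.2787
35.2278 20.9907
42.2237 27.7607 13.8534
48.4523 35.2278 19.9146 7.4356
53.9977 42.2237 27.3700 12.0367 2.5464
58.9349 48.4523 35.2278 18.7258 4.9357 0.0000
63.3305 53.9977 42.2237 27.3700 9.5671 0.0000 0.0000
67.2440 58.9349 48.4523 35.2278 18.5441 0.0000 0.0000 0.0000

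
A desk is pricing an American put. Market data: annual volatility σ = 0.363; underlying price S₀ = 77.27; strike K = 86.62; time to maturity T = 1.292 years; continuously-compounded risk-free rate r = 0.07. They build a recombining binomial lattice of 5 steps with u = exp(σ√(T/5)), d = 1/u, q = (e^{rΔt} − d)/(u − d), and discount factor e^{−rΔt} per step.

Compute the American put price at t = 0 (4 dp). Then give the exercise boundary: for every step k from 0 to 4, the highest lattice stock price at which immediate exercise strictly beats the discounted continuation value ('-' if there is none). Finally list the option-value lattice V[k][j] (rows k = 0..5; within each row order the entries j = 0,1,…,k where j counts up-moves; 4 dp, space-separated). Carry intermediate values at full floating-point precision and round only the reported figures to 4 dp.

params: Δt=0.25840 u=1.20265 d=0.83150 q=0.50318 e^(-rΔt)=0.98207
t_5 payoffs: 55.9070 42.1980 22.3700 0.0000 0.0000 0.0000
t_4: node(4,0) S=36.9369 payoff=49.6831 vs cont=48.1305 → 49.6831 [stop]  node(4,1) S=53.4239 payoff=33.1961 vs cont=31.6434 → 33.1961 [stop]  node(4,2) S=77.2700 payoff=9.3500 vs cont=10.9147 → 10.9147 [wait]  node(4,3) S=111.7600 payoff=0.0000 vs cont=0.0000 → 0.0000 [wait]  node(4,4) S=161.6449 payoff=0.0000 vs cont=0.0000 → 0.0000 [wait]  ⇒ S*(4)=53.4239
t_3: node(3,0) S=44.4220 payoff=42.1980 vs cont=40.6454 → 42.1980 [stop]  node(3,1) S=64.2500 payoff=22.3700 vs cont=21.5905 → 22.3700 [stop]  node(3,2) S=92.9284 payoff=0.0000 vs cont=5.3254 → 5.3254 [wait]  node(3,3) S=134.4077 payoff=0.0000 vs cont=0.0000 → 0.0000 [wait]  ⇒ S*(3)=64.2500
t_2: node(2,0) S=53.4239 payoff=33.1961 vs cont=31.6434 → 33.1961 [stop]  node(2,1) S=77.2700 payoff=9.3500 vs cont=13.5463 → 13.5463 [wait]  node(2,2) S=111.7600 payoff=0.0000 vs cont=2.5984 → 2.5984 [wait]  ⇒ S*(2)=53.4239
t_1: node(1,0) S=64.2500 payoff=22.3700 vs cont=22.8909 → 22.8909 [wait]  node(1,1) S=92.9284 payoff=0.0000 vs cont=7.8935 → 7.8935 [wait]  ⇒ S*(1)=-
t_0: node(0,0) S=77.2700 payoff=9.3500 vs cont=15.0695 → 15.0695 [wait]  ⇒ S*(0)=-

price = 15.0695
boundary = - - 53.4239 64.2500 53.4239
tree:
15.0695
22.8909 7.8935
33.1961 13.5463 2.5984
42.1980 22.3700 5.3254 0.0000
49.6831 33.1961 10.9147 0.0000 0.0000
55.9070 42.1980 22.3700 0.0000 0.0000 0.0000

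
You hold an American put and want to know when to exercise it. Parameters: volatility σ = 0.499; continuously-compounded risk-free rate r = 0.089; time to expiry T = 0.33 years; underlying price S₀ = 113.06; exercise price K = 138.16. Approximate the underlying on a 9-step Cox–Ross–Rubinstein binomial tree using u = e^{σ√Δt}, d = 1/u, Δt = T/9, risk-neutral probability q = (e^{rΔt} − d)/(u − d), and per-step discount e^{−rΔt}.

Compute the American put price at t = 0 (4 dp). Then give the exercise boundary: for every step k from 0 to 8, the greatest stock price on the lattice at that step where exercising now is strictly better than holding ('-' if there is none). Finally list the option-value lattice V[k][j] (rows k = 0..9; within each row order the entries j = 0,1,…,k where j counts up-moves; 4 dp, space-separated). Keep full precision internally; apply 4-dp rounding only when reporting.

price = 28.3770
boundary = - - 93.3930 84.8822 93.3930 102.7570 93.3930 102.7570 113.0600
tree:
28.3770
36.1560 20.5718
44.7670 27.5474 13.5404
53.2778 35.7256 19.3266 7.6845
61.0129 44.7670 26.6719 11.9072 3.3965
68.0432 53.2778 35.4030 17.8771 5.8517 0.8962
74.4328 61.0129 44.7670 25.7968 9.8578 1.7741 0.0000
80.2402 68.0432 53.2778 35.4030 16.0970 3.5121 0.0000 0.0000
85.5183 74.4328 61.0129 44.7670 25.1000 6.9528 0.0000 0.0000 0.0000
90.3154 80.2402 68.0432 53.2778 35.4030 13.7640 0.0000 0.0000 0.0000 0.0000

Δt=0.03667  u=1.10027  d=0.90887  q=0.49321  discount=0.99674
step 9 (expiry): payoffs max(K−S,0) = 90.3154 80.2402 68.0432 53.2778 35.4030 13.7640 0.0000 0.0000 0.0000 0.0000
step 8: (k=8,j=0): S=52.6417, (K−S)⁺=85.5183, hold=85.0682 ⇒ V=85.5183 exercise | (k=8,j=1): S=63.7272, (K−S)⁺=74.4328, hold=73.9827 ⇒ V=74.4328 exercise | (k=8,j=2): S=77.1471, (K−S)⁺=61.0129, hold=60.5628 ⇒ V=61.0129 exercise | (k=8,j=3): S=93.3930, (K−S)⁺=44.7670, hold=44.3169 ⇒ V=44.7670 exercise | (k=8,j=4): S=113.0600, (K−S)⁺=25.1000, hold=24.6499 ⇒ V=25.1000 exercise | (k=8,j=5): S=136.8686, (K−S)⁺=1.2914, hold=6.9528 ⇒ V=6.9528 continue | (k=8,j=6): S=165.6908, (K−S)⁺=0.0000, hold=0.0000 ⇒ V=0.0000 continue | (k=8,j=7): S=200.5826, (K−S)⁺=0.0000, hold=0.0000 ⇒ V=0.0000 continue | (k=8,j=8): S=242.8219, (K−S)⁺=0.0000, hold=0.0000 ⇒ V=0.0000 continue  boundary S*=113.0600
step 7: (k=7,j=0): S=57.9198, (K−S)⁺=80.2402, hold=79.7900 ⇒ V=80.2402 exercise | (k=7,j=1): S=70.1168, (K−S)⁺=68.0432, hold=67.5931 ⇒ V=68.0432 exercise | (k=7,j=2): S=84.8822, (K−S)⁺=53.2778, hold=52.8276 ⇒ V=53.2778 exercise | (k=7,j=3): S=102.7570, (K−S)⁺=35.4030, hold=34.9528 ⇒ V=35.4030 exercise | (k=7,j=4): S=124.3960, (K−S)⁺=13.7640, hold=16.0970 ⇒ V=16.0970 continue | (k=7,j=5): S=150.5917, (K−S)⁺=0.0000, hold=3.5121 ⇒ V=3.5121 continue | (k=7,j=6): S=182.3038, (K−S)⁺=0.0000, hold=0.0000 ⇒ V=0.0000 continue | (k=7,j=7): S=220.6940, (K−S)⁺=0.0000, hold=0.0000 ⇒ V=0.0000 continue  boundary S*=102.7570
step 6: (k=6,j=0): S=63.7272, (K−S)⁺=74.4328, hold=73.9827 ⇒ V=74.4328 exercise | (k=6,j=1): S=77.1471, (K−S)⁺=61.0129, hold=60.5628 ⇒ V=61.0129 exercise | (k=6,j=2): S=93.3930, (K−S)⁺=44.7670, hold=44.3169 ⇒ V=44.7670 exercise | (k=6,j=3): S=113.0600, (K−S)⁺=25.1000, hold=25.7968 ⇒ V=25.7968 continue | (k=6,j=4): S=136.8686, (K−S)⁺=1.2914, hold=9.8578 ⇒ V=9.8578 continue | (k=6,j=5): S=165.6908, (K−S)⁺=0.0000, hold=1.7741 ⇒ V=1.7741 continue | (k=6,j=6): S=200.5826, (K−S)⁺=0.0000, hold=0.0000 ⇒ V=0.0000 continue  boundary S*=93.3930
step 5: (k=5,j=0): S=70.1168, (K−S)⁺=68.0432, hold=67.5931 ⇒ V=68.0432 exercise | (k=5,j=1): S=84.8822, (K−S)⁺=53.2778, hold=52.8276 ⇒ V=53.2778 exercise | (k=5,j=2): S=102.7570, (K−S)⁺=35.4030, hold=35.2954 ⇒ V=35.4030 exercise | (k=5,j=3): S=124.3960, (K−S)⁺=13.7640, hold=17.8771 ⇒ V=17.8771 continue | (k=5,j=4): S=150.5917, (K−S)⁺=0.0000, hold=5.8517 ⇒ V=5.8517 continue | (k=5,j=5): S=182.3038, (K−S)⁺=0.0000, hold=0.8962 ⇒ V=0.8962 continue  boundary S*=102.7570
step 4: (k=4,j=0): S=77.1471, (K−S)⁺=61.0129, hold=60.5628 ⇒ V=61.0129 exercise | (k=4,j=1): S=93.3930, (K−S)⁺=44.7670, hold=44.3169 ⇒ V=44.7670 exercise | (k=4,j=2): S=113.0600, (K−S)⁺=25.1000, hold=26.6719 ⇒ V=26.6719 continue | (k=4,j=3): S=136.8686, (K−S)⁺=1.2914, hold=11.9072 ⇒ V=11.9072 continue | (k=4,j=4): S=165.6908, (K−S)⁺=0.0000, hold=3.3965 ⇒ V=3.3965 continue  boundary S*=93.3930
step 3: (k=3,j=0): S=84.8822, (K−S)⁺=53.2778, hold=52.8276 ⇒ V=53.2778 exercise | (k=3,j=1): S=102.7570, (K−S)⁺=35.4030, hold=35.7256 ⇒ V=35.7256 continue | (k=3,j=2): S=124.3960, (K−S)⁺=13.7640, hold=19.3266 ⇒ V=19.3266 continue | (k=3,j=3): S=150.5917, (K−S)⁺=0.0000, hold=7.6845 ⇒ V=7.6845 continue  boundary S*=84.8822
step 2: (k=2,j=0): S=93.3930, (K−S)⁺=44.7670, hold=44.4755 ⇒ V=44.7670 exercise | (k=2,j=1): S=113.0600, (K−S)⁺=25.1000, hold=27.5474 ⇒ V=27.5474 continue | (k=2,j=2): S=136.8686, (K−S)⁺=1.2914, hold=13.5404 ⇒ V=13.5404 continue  boundary S*=93.3930
step 1: (k=1,j=0): S=102.7570, (K−S)⁺=35.4030, hold=36.1560 ⇒ V=36.1560 continue | (k=1,j=1): S=124.3960, (K−S)⁺=13.7640, hold=20.5718 ⇒ V=20.5718 continue  boundary S*=-
step 0: (k=0,j=0): S=113.0600, (K−S)⁺=25.1000, hold=28.3770 ⇒ V=28.3770 continue  boundary S*=-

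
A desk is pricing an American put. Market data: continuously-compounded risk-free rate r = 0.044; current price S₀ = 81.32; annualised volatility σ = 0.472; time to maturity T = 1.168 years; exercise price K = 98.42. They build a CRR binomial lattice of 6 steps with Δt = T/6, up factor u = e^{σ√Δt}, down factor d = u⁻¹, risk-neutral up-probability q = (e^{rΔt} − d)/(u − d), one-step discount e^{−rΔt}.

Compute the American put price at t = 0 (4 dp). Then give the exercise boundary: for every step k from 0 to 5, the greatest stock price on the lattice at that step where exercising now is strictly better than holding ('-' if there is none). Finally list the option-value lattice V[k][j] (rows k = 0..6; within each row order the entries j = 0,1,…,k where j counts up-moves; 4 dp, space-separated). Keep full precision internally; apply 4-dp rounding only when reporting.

price = 25.8926
boundary = - - 53.6182 43.5382 53.6182 66.0321
tree:
25.8926
34.6907 16.3918
44.8018 23.8627 8.2215
54.8818 33.4763 13.4001 2.5005
63.0669 44.8018 21.2491 4.7463 0.0000
69.7132 54.8818 32.3879 9.0089 0.0000 0.0000
75.1100 63.0669 44.8018 17.1000 0.0000 0.0000 0.0000

params: Δt=0.19467 u=1.23152 d=0.81200 q=0.46863 e^(-rΔt)=0.99147
t_6 payoffs: 75.1100 63.0669 44.8018 17.1000 0.0000 0.0000 0.0000
t_5: node(5,0) S=28.7068 payoff=69.7132 vs cont=68.8738 → 69.7132 [stop]  node(5,1) S=43.5382 payoff=54.8818 vs cont=54.0424 → 54.8818 [stop]  node(5,2) S=66.0321 payoff=32.3879 vs cont=31.5485 → 32.3879 [stop]  node(5,3) S=100.1474 payoff=0.0000 vs cont=9.0089 → 9.0089 [wait]  node(5,4) S=151.8884 payoff=0.0000 vs cont=0.0000 → 0.0000 [wait]  node(5,5) S=230.3612 payoff=0.0000 vs cont=0.0000 → 0.0000 [wait]  ⇒ S*(5)=66.0321
t_4: node(4,0) S=35.3531 payoff=63.0669 vs cont=62.2275 → 63.0669 [stop]  node(4,1) S=53.6182 payoff=44.8018 vs cont=43.9624 → 44.8018 [stop]  node(4,2) S=81.3200 payoff=17.1000 vs cont=21.2491 → 21.2491 [wait]  node(4,3) S=123.3338 payoff=0.0000 vs cont=4.7463 → 4.7463 [wait]  node(4,4) S=187.0540 payoff=0.0000 vs cont=0.0000 → 0.0000 [wait]  ⇒ S*(4)=53.6182
t_3: node(3,0) S=43.5382 payoff=54.8818 vs cont=54.0424 → 54.8818 [stop]  node(3,1) S=66.0321 payoff=32.3879 vs cont=33.4763 → 33.4763 [wait]  node(3,2) S=100.1474 payoff=0.0000 vs cont=13.4001 → 13.4001 [wait]  node(3,3) S=151.8884 payoff=0.0000 vs cont=2.5005 → 2.5005 [wait]  ⇒ S*(3)=43.5382
t_2: node(2,0) S=53.6182 payoff=44.8018 vs cont=44.4681 → 44.8018 [stop]  node(2,1) S=81.3200 payoff=17.1000 vs cont=23.8627 → 23.8627 [wait]  node(2,2) S=123.3338 payoff=0.0000 vs cont=8.2215 → 8.2215 [wait]  ⇒ S*(2)=53.6182
t_1: node(1,0) S=66.0321 payoff=32.3879 vs cont=34.6907 → 34.6907 [wait]  node(1,1) S=100.1474 payoff=0.0000 vs cont=16.3918 → 16.3918 [wait]  ⇒ S*(1)=-
t_0: node(0,0) S=81.3200 payoff=17.1000 vs cont=25.8926 → 25.8926 [wait]  ⇒ S*(0)=-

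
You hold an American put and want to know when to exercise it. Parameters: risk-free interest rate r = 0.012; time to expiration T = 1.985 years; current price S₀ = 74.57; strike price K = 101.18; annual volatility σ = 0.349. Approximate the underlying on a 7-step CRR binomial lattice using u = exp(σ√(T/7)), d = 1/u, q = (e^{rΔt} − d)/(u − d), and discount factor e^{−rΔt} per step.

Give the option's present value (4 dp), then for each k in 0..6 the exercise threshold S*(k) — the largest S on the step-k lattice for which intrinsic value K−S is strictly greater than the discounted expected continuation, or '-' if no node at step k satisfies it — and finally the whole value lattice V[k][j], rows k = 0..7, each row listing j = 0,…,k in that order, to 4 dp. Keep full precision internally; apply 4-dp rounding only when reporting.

params: Δt=0.28357 u=1.20424 d=0.83040 q=0.46279 e^(-rΔt)=0.99660
t_7 payoffs: 80.8762 71.7357 58.4801 39.2571 11.3799 0.0000 0.0000 0.0000
t_6: node(6,0) S=24.4506 payoff=76.7294 vs cont=76.3857 → 76.7294 [stop]  node(6,1) S=35.4580 payoff=65.7220 vs cont=65.3783 → 65.7220 [stop]  node(6,2) S=51.4208 payoff=49.7592 vs cont=49.4155 → 49.7592 [stop]  node(6,3) S=74.5700 payoff=26.6100 vs cont=26.2663 → 26.6100 [stop]  node(6,4) S=108.1407 payoff=0.0000 vs cont=6.0927 → 6.0927 [wait]  node(6,5) S=156.8246 payoff=0.0000 vs cont=0.0000 → 0.0000 [wait]  node(6,6) S=227.4256 payoff=0.0000 vs cont=0.0000 → 0.0000 [wait]  ⇒ S*(6)=74.5700
t_5: node(5,0) S=29.4443 payoff=71.7357 vs cont=71.3920 → 71.7357 [stop]  node(5,1) S=42.6999 payoff=58.4801 vs cont=58.1364 → 58.4801 [stop]  node(5,2) S=61.9229 payoff=39.2571 vs cont=38.9133 → 39.2571 [stop]  node(5,3) S=89.8001 payoff=11.3799 vs cont=17.0566 → 17.0566 [wait]  node(5,4) S=130.2272 payoff=0.0000 vs cont=3.2619 → 3.2619 [wait]  node(5,5) S=188.8543 payoff=0.0000 vs cont=0.0000 → 0.0000 [wait]  ⇒ S*(5)=61.9229
t_4: node(4,0) S=35.4580 payoff=65.7220 vs cont=65.3783 → 65.7220 [stop]  node(4,1) S=51.4208 payoff=49.7592 vs cont=49.4155 → 49.7592 [stop]  node(4,2) S=74.5700 payoff=26.6100 vs cont=28.8845 → 28.8845 [wait]  node(4,3) S=108.1407 payoff=0.0000 vs cont=10.6363 → 10.6363 [wait]  node(4,4) S=156.8246 payoff=0.0000 vs cont=1.7464 → 1.7464 [wait]  ⇒ S*(4)=51.4208
t_3: node(3,0) S=42.6999 payoff=58.4801 vs cont=58.1364 → 58.4801 [stop]  node(3,1) S=61.9229 payoff=39.2571 vs cont=39.9624 → 39.9624 [wait]  node(3,2) S=89.8001 payoff=11.3799 vs cont=20.3700 → 20.3700 [wait]  node(3,3) S=130.2272 payoff=0.0000 vs cont=6.5000 → 6.5000 [wait]  ⇒ S*(3)=42.6999
t_2: node(2,0) S=51.4208 payoff=49.7592 vs cont=49.7408 → 49.7592 [stop]  node(2,1) S=74.5700 payoff=26.6100 vs cont=30.7903 → 30.7903 [wait]  node(2,2) S=108.1407 payoff=0.0000 vs cont=13.9037 → 13.9037 [wait]  ⇒ S*(2)=51.4208
t_1: node(1,0) S=61.9229 payoff=39.2571 vs cont=40.8414 → 40.8414 [wait]  node(1,1) S=89.8001 payoff=11.3799 vs cont=22.8973 → 22.8973 [wait]  ⇒ S*(1)=-
t_0: node(0,0) S=74.5700 payoff=26.6100 vs cont=32.4265 → 32.4265 [wait]  ⇒ S*(0)=-

price = 32.4265
boundary = - - 51.4208 42.6999 51.4208 61.9229 74.5700
tree:
32.4265
40.8414 22.8973
49.7592 30.7903 13.9037
58.4801 39.9624 20.3700 6.5000
65.7220 49.7592 28.8845 10.6363 1.7464
71.7357 58.4801 39.2571 17.0566 3.2619 0.0000
76.7294 65.7220 49.7592 26.6100 6.0927 0.0000 0.0000
80.8762 71.7357 58.4801 39.2571 11.3799 0.0000 0.0000 0.0000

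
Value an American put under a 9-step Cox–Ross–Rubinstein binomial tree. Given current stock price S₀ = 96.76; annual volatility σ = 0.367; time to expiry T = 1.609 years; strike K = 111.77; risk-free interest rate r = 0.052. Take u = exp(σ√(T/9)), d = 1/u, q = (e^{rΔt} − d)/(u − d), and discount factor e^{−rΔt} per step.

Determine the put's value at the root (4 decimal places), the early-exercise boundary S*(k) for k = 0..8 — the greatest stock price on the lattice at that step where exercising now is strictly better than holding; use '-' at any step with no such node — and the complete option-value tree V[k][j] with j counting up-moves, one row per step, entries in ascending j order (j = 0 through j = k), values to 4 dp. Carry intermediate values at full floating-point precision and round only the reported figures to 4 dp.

params: Δt=0.17878 u=1.16786 d=0.85626 q=0.49126 e^(-rΔt)=0.99075
t_9 payoffs: 87.8275 79.1147 67.2314 51.0236 28.9178 0.0000 0.0000 0.0000 0.0000 0.0000
t_8: node(8,0) S=27.9616 payoff=83.8084 vs cont=82.7742 → 83.8084 [stop]  node(8,1) S=38.1369 payoff=73.6331 vs cont=72.5989 → 73.6331 [stop]  node(8,2) S=52.0150 payoff=59.7550 vs cont=58.7208 → 59.7550 [stop]  node(8,3) S=70.9434 payoff=40.8266 vs cont=39.7923 → 40.8266 [stop]  node(8,4) S=96.7600 payoff=15.0100 vs cont=14.5756 → 15.0100 [stop]  node(8,5) S=131.9713 payoff=0.0000 vs cont=0.0000 → 0.0000 [wait]  node(8,6) S=179.9961 payoff=0.0000 vs cont=0.0000 → 0.0000 [wait]  node(8,7) S=245.4973 payoff=0.0000 vs cont=0.0000 → 0.0000 [wait]  node(8,8) S=334.8346 payoff=0.0000 vs cont=0.0000 → 0.0000 [wait]  ⇒ S*(8)=96.7600
t_7: node(7,0) S=32.6553 payoff=79.1147 vs cont=78.0805 → 79.1147 [stop]  node(7,1) S=44.5386 payoff=67.2314 vs cont=66.1971 → 67.2314 [stop]  node(7,2) S=60.7464 payoff=51.0236 vs cont=49.9894 → 51.0236 [stop]  node(7,3) S=82.8522 payoff=28.9178 vs cont=27.8836 → 28.9178 [stop]  node(7,4) S=113.0024 payoff=0.0000 vs cont=7.5656 → 7.5656 [wait]  node(7,5) S=154.1244 payoff=0.0000 vs cont=0.0000 → 0.0000 [wait]  node(7,6) S=210.2108 payoff=0.0000 vs cont=0.0000 → 0.0000 [wait]  node(7,7) S=286.7072 payoff=0.0000 vs cont=0.0000 → 0.0000 [wait]  ⇒ S*(7)=82.8522
t_6: node(6,0) S=38.1369 payoff=73.6331 vs cont=72.5989 → 73.6331 [stop]  node(6,1) S=52.0150 payoff=59.7550 vs cont=58.7208 → 59.7550 [stop]  node(6,2) S=70.9434 payoff=40.8266 vs cont=39.7923 → 40.8266 [stop]  node(6,3) S=96.7600 payoff=15.0100 vs cont=18.2578 → 18.2578 [wait]  node(6,4) S=131.9713 payoff=0.0000 vs cont=3.8133 → 3.8133 [wait]  node(6,5) S=179.9961 payoff=0.0000 vs cont=0.0000 → 0.0000 [wait]  node(6,6) S=245.4973 payoff=0.0000 vs cont=0.0000 → 0.0000 [wait]  ⇒ S*(6)=70.9434
t_5: node(5,0) S=44.5386 payoff=67.2314 vs cont=66.1971 → 67.2314 [stop]  node(5,1) S=60.7464 payoff=51.0236 vs cont=49.9894 → 51.0236 [stop]  node(5,2) S=82.8522 payoff=28.9178 vs cont=29.4643 → 29.4643 [wait]  node(5,3) S=113.0024 payoff=0.0000 vs cont=11.0586 → 11.0586 [wait]  node(5,4) S=154.1244 payoff=0.0000 vs cont=1.9220 → 1.9220 [wait]  node(5,5) S=210.2108 payoff=0.0000 vs cont=0.0000 → 0.0000 [wait]  ⇒ S*(5)=60.7464
t_4: node(4,0) S=52.0150 payoff=59.7550 vs cont=58.7208 → 59.7550 [stop]  node(4,1) S=70.9434 payoff=40.8266 vs cont=40.0583 → 40.8266 [stop]  node(4,2) S=96.7600 payoff=15.0100 vs cont=20.2334 → 20.2334 [wait]  node(4,3) S=131.9713 payoff=0.0000 vs cont=6.5094 → 6.5094 [wait]  node(4,4) S=179.9961 payoff=0.0000 vs cont=0.9688 → 0.9688 [wait]  ⇒ S*(4)=70.9434
t_3: node(3,0) S=60.7464 payoff=51.0236 vs cont=49.9894 → 51.0236 [stop]  node(3,1) S=82.8522 payoff=28.9178 vs cont=30.4258 → 30.4258 [wait]  node(3,2) S=113.0024 payoff=0.0000 vs cont=13.3665 → 13.3665 [wait]  node(3,3) S=154.1244 payoff=0.0000 vs cont=3.7525 → 3.7525 [wait]  ⇒ S*(3)=60.7464
t_2: node(2,0) S=70.9434 payoff=40.8266 vs cont=40.5263 → 40.8266 [stop]  node(2,1) S=96.7600 payoff=15.0100 vs cont=21.8413 → 21.8413 [wait]  node(2,2) S=131.9713 payoff=0.0000 vs cont=8.5636 → 8.5636 [wait]  ⇒ S*(2)=70.9434
t_1: node(1,0) S=82.8522 payoff=28.9178 vs cont=31.2084 → 31.2084 [wait]  node(1,1) S=113.0024 payoff=0.0000 vs cont=15.1768 → 15.1768 [wait]  ⇒ S*(1)=-
t_0: node(0,0) S=96.7600 payoff=15.0100 vs cont=23.1168 → 23.1168 [wait]  ⇒ S*(0)=-

price = 23.1168
boundary = - - 70.9434 60.7464 70.9434 60.7464 70.9434 82.8522 96.7600
tree:
23.1168
31.2084 15.1768
40.8266 21.8413 8.5636
51.0236 30.4258 13.3665 3.7525
59.7550 40.8266 20.2334 6.5094 0.9688
67.2314 51.0236 29.4643 11.0586 1.9220 0.0000
73.6331 59.7550 40.8266 18.2578 3.8133 0.0000 0.0000
79.1147 67.2314 51.0236 28.9178 7.5656 0.0000 0.0000 0.0000
83.8084 73.6331 59.7550 40.8266 15.0100 0.0000 0.0000 0.0000 0.0000
87.8275 79.1147 67.2314 51.0236 28.9178 0.0000 0.0000 0.0000 0.0000 0.0000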